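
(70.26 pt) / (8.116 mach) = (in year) 2.844e-13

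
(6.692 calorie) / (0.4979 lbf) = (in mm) 1.264e+04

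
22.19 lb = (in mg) 1.007e+07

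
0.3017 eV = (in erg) 4.834e-13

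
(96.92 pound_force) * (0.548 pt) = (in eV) 5.202e+17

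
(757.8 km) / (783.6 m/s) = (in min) 16.12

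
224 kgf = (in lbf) 493.8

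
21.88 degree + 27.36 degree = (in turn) 0.1368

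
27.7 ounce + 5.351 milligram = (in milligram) 7.853e+05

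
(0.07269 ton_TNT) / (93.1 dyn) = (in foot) 1.072e+12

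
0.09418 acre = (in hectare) 0.03811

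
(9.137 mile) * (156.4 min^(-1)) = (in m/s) 3.833e+04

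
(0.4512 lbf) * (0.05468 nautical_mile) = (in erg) 2.032e+09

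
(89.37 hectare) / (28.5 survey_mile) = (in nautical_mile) 0.01052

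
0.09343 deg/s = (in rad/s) 0.001631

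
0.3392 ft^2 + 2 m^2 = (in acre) 0.000502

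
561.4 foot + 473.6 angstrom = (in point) 4.85e+05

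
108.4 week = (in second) 6.556e+07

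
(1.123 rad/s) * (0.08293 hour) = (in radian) 335.3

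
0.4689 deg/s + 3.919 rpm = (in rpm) 3.997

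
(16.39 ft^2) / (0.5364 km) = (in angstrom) 2.839e+07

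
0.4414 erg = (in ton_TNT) 1.055e-17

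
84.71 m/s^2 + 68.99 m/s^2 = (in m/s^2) 153.7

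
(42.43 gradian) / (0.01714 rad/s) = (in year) 1.233e-06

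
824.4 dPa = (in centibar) 0.08244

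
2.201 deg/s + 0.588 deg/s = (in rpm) 0.4648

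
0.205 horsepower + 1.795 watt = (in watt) 154.7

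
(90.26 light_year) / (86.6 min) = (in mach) 4.827e+11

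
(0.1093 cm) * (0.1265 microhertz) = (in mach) 4.061e-13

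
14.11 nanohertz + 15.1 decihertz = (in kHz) 0.00151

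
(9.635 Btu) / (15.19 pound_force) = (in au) 1.006e-09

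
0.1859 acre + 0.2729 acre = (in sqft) 1.999e+04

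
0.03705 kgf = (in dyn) 3.633e+04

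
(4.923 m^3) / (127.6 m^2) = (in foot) 0.1266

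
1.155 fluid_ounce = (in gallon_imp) 0.007514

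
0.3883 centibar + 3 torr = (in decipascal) 7883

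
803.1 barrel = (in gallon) 3.373e+04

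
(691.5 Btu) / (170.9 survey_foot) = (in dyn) 1.401e+09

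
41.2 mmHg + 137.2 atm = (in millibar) 1.391e+05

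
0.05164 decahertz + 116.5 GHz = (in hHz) 1.165e+09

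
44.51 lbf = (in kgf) 20.19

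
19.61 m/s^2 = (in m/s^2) 19.61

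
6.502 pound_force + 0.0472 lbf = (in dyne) 2.913e+06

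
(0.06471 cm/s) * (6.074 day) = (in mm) 3.396e+05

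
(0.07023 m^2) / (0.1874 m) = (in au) 2.505e-12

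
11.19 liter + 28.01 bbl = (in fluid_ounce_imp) 1.571e+05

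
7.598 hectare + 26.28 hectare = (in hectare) 33.88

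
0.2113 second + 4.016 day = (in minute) 5783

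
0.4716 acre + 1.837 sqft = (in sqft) 2.054e+04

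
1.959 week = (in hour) 329.1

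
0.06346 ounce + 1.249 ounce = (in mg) 3.721e+04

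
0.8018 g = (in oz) 0.02828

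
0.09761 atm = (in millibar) 98.9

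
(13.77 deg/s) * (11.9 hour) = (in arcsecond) 2.124e+09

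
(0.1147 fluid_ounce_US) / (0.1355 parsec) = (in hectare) 8.113e-26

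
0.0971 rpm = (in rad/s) 0.01017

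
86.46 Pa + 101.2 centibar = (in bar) 1.013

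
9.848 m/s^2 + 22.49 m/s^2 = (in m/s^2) 32.34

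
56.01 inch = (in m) 1.423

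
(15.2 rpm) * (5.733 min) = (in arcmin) 1.882e+06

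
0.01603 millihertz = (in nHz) 1.603e+04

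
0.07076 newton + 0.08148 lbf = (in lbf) 0.09739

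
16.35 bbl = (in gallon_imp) 571.8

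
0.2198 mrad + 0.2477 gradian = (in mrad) 4.111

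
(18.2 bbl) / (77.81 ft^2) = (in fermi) 4.003e+14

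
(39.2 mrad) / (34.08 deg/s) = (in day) 7.628e-07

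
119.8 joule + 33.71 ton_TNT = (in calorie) 3.371e+10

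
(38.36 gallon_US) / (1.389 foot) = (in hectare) 3.43e-05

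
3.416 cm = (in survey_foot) 0.1121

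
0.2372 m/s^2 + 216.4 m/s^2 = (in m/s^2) 216.6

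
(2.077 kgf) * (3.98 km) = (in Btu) 76.84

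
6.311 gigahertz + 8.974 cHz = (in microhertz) 6.311e+15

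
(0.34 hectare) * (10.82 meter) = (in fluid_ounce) 1.244e+09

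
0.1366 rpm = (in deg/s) 0.8196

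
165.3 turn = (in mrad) 1.039e+06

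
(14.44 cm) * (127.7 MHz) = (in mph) 4.125e+07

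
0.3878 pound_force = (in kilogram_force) 0.1759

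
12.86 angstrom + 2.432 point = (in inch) 0.03378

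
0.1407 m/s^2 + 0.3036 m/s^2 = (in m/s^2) 0.4443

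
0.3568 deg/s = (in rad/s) 0.006227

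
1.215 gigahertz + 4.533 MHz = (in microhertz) 1.22e+15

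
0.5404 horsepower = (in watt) 403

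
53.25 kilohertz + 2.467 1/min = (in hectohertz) 532.5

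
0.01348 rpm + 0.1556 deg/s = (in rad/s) 0.004127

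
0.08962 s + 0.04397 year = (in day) 16.05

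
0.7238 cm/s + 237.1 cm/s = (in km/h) 8.562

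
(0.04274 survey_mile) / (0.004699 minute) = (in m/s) 244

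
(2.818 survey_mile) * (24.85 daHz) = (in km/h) 4.057e+06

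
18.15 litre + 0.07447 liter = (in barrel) 0.1146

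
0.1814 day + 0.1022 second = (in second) 1.567e+04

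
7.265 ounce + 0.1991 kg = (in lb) 0.893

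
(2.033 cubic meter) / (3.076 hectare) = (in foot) 0.0002168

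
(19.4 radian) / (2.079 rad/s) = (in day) 0.000108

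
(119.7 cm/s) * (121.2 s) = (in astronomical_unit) 9.698e-10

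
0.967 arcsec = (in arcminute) 0.01612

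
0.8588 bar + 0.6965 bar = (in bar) 1.555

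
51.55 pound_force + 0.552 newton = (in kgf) 23.44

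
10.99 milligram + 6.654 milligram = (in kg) 1.764e-05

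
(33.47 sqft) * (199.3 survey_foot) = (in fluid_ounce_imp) 6.648e+06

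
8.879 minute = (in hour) 0.148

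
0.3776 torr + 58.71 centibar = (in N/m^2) 5.876e+04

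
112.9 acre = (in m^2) 4.569e+05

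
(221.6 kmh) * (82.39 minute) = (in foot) 9.983e+05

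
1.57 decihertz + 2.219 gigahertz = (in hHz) 2.219e+07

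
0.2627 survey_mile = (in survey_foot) 1387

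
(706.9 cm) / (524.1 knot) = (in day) 3.035e-07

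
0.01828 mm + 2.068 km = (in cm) 2.068e+05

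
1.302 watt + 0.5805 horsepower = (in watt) 434.2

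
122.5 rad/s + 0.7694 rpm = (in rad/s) 122.6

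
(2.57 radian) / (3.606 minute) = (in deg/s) 0.6806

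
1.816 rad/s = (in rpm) 17.34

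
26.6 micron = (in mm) 0.0266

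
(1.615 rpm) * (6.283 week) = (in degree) 3.682e+07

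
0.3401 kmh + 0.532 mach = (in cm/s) 1.812e+04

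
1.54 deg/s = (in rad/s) 0.02688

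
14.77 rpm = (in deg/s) 88.62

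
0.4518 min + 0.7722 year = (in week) 40.26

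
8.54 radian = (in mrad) 8540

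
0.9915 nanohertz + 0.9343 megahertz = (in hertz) 9.343e+05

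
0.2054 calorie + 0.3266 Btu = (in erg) 3.454e+09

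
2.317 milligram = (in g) 0.002317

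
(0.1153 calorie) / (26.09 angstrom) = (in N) 1.849e+08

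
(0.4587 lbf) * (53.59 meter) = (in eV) 6.825e+20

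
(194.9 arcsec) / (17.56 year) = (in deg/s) 9.776e-11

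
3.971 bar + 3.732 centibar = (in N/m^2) 4.008e+05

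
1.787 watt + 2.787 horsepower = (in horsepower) 2.789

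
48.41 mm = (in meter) 0.04841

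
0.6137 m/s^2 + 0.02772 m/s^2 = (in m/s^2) 0.6414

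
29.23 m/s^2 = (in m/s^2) 29.23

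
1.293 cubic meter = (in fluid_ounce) 4.372e+04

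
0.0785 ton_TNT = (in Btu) 3.113e+05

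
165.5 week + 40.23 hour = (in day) 1160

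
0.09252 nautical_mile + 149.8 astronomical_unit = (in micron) 2.241e+19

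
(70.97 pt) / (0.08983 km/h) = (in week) 1.659e-06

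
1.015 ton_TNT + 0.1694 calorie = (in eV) 2.651e+28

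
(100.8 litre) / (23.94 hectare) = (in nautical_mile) 2.274e-10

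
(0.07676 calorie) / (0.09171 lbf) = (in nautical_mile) 0.0004251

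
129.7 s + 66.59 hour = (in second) 2.399e+05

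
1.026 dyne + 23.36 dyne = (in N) 0.0002439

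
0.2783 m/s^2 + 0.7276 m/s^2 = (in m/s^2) 1.006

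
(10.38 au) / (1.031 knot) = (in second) 2.928e+12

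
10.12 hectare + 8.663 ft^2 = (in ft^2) 1.089e+06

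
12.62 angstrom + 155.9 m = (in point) 4.419e+05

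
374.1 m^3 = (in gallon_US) 9.883e+04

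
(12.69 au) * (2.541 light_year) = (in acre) 1.128e+25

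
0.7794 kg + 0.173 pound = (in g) 857.9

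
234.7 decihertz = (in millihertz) 2.347e+04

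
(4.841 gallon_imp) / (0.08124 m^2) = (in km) 0.0002709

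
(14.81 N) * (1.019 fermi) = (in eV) 9.419e+04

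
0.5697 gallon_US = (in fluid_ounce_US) 72.92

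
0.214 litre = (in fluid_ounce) 7.236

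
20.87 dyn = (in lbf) 4.692e-05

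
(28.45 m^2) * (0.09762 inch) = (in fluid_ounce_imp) 2483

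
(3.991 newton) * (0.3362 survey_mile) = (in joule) 2159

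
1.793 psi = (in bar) 0.1236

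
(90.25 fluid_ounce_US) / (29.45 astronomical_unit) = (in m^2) 6.058e-16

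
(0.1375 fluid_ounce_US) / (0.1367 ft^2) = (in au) 2.14e-15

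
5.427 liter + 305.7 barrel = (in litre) 4.861e+04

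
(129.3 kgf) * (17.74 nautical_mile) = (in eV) 2.6e+26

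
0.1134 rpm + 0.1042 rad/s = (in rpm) 1.108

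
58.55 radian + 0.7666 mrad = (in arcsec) 1.208e+07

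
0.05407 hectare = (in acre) 0.1336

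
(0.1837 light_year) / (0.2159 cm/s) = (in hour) 2.236e+14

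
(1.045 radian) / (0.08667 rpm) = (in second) 115.1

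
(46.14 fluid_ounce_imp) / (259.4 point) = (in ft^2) 0.1542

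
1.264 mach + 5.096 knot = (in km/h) 1559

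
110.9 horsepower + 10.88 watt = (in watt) 8.271e+04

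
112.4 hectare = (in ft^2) 1.21e+07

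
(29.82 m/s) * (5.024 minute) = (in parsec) 2.913e-13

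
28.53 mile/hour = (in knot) 24.79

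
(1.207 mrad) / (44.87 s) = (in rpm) 0.0002569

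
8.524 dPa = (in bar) 8.524e-06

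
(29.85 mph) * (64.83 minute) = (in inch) 2.044e+06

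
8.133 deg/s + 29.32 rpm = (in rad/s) 3.212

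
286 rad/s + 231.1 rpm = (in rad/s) 310.2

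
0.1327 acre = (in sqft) 5780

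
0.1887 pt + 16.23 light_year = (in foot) 5.038e+17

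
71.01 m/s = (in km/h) 255.6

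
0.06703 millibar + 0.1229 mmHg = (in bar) 0.0002309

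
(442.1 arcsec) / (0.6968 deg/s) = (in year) 5.589e-09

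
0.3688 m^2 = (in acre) 9.113e-05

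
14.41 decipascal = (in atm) 1.422e-05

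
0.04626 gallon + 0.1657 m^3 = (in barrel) 1.043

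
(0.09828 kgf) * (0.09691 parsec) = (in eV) 1.799e+34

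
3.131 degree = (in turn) 0.008697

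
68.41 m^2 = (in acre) 0.0169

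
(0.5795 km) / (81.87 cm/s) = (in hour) 0.1966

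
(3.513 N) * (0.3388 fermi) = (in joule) 1.19e-15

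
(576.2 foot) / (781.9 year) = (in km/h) 2.564e-08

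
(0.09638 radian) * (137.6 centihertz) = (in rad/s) 0.1326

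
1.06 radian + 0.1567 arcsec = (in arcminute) 3644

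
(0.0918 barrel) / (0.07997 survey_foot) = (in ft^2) 6.445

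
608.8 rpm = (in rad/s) 63.75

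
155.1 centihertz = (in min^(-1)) 93.06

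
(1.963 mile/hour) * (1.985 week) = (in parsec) 3.414e-11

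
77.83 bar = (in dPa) 7.783e+07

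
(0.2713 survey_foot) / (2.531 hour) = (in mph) 2.03e-05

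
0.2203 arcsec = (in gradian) 6.799e-05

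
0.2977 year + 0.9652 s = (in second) 9.388e+06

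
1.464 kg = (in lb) 3.228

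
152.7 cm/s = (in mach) 0.004485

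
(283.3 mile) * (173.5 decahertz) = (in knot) 1.538e+09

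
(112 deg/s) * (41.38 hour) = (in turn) 4.635e+04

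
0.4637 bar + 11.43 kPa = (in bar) 0.578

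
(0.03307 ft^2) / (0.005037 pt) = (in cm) 1.729e+05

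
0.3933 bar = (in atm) 0.3882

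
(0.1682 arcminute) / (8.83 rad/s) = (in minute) 9.235e-08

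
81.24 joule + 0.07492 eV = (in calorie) 19.42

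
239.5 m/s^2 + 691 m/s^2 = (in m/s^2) 930.5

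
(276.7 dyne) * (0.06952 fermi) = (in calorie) 4.598e-20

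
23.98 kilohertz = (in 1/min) 1.439e+06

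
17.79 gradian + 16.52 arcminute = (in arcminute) 977.2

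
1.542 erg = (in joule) 1.542e-07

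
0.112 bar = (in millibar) 112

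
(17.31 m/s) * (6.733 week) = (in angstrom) 7.049e+17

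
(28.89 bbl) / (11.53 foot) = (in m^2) 1.307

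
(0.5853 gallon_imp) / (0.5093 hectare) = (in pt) 0.001481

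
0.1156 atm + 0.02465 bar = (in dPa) 1.418e+05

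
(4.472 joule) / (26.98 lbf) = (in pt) 105.6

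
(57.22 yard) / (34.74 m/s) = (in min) 0.0251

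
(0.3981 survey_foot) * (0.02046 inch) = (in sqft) 0.0006788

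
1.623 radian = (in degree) 92.99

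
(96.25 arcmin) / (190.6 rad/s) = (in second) 0.0001469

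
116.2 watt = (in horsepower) 0.1558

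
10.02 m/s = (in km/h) 36.07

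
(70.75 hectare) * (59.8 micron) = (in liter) 4.231e+04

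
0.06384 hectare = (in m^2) 638.4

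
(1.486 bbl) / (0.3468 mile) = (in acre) 1.046e-07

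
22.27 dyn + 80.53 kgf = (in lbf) 177.5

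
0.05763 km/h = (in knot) 0.03112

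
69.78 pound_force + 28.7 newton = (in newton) 339.1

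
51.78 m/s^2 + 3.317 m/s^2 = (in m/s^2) 55.1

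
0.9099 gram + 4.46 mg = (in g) 0.9144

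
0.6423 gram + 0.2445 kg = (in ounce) 8.647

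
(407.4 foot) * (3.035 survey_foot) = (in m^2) 114.9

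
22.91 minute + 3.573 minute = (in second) 1589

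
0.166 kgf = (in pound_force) 0.366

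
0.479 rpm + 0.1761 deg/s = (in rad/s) 0.05323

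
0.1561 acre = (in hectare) 0.06317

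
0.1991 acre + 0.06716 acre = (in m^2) 1078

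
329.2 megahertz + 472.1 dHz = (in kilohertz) 3.292e+05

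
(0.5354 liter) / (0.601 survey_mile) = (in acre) 1.368e-10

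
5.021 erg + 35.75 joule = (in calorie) 8.544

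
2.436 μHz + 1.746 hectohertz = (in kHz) 0.1746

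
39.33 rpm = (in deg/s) 236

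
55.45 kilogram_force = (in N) 543.8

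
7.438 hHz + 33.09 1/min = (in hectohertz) 7.444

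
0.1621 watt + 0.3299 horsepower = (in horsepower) 0.3301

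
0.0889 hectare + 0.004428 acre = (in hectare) 0.09069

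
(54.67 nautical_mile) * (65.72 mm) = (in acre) 1.644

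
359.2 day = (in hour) 8621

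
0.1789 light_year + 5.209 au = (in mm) 1.693e+18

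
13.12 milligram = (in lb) 2.892e-05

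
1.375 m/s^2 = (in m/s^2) 1.375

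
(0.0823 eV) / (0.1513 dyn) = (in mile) 5.415e-18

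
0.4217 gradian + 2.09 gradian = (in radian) 0.03945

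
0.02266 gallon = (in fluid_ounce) 2.9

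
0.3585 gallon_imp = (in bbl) 0.01025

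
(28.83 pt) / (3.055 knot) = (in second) 0.006471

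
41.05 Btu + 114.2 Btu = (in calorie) 3.915e+04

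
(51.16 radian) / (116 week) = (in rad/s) 7.292e-07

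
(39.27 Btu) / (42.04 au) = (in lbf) 1.481e-09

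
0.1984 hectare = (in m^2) 1984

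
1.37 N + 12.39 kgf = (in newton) 122.9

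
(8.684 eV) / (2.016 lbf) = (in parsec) 5.028e-36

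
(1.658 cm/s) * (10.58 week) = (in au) 7.092e-07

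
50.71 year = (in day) 1.851e+04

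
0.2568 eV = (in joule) 4.114e-20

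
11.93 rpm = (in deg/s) 71.58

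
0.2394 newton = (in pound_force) 0.05382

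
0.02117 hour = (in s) 76.21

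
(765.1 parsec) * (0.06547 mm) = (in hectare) 1.546e+11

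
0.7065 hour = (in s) 2543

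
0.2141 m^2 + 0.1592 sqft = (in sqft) 2.464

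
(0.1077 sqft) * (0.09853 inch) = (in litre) 0.02504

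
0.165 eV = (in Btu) 2.506e-23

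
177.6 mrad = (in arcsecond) 3.663e+04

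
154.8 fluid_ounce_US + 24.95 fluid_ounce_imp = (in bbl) 0.03325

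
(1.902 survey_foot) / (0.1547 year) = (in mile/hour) 2.658e-07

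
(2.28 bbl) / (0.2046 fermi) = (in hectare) 1.772e+11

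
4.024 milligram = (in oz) 0.0001419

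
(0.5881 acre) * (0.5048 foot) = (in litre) 3.662e+05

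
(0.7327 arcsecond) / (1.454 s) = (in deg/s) 0.00014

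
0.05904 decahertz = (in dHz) 5.904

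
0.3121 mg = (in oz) 1.101e-05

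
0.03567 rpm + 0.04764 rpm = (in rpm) 0.08331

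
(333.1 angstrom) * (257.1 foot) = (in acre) 6.45e-10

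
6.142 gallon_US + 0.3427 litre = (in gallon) 6.233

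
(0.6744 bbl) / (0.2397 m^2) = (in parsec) 1.45e-17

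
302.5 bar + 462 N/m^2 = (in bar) 302.5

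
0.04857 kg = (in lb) 0.1071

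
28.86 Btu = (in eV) 1.9e+23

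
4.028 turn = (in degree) 1450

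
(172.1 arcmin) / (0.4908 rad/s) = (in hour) 2.833e-05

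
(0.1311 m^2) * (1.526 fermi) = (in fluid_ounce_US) 6.765e-12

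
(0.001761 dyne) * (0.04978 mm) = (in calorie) 2.095e-13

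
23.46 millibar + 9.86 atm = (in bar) 10.01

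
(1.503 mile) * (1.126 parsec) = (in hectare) 8.404e+15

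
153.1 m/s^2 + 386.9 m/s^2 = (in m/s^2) 540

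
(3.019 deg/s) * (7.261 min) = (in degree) 1315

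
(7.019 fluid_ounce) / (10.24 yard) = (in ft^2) 0.0002386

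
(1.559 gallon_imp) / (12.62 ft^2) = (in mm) 6.045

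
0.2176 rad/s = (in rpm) 2.078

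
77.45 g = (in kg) 0.07745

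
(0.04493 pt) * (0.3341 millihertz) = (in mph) 1.185e-08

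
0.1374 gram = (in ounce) 0.004847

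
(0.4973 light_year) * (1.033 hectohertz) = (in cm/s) 4.86e+19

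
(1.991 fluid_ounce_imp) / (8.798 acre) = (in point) 4.504e-06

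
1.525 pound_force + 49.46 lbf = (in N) 226.8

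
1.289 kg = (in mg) 1.289e+06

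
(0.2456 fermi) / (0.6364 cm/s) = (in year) 1.224e-21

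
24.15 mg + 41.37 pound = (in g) 1.877e+04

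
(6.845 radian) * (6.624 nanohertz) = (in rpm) 4.33e-07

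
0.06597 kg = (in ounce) 2.327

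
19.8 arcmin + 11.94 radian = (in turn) 1.901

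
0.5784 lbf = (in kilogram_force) 0.2624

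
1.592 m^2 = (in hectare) 0.0001592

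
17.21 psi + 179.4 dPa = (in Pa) 1.187e+05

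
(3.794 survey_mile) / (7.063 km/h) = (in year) 9.869e-05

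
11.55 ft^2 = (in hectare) 0.0001073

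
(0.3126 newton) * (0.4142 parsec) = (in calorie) 9.549e+14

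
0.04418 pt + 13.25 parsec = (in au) 2.733e+06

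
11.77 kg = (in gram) 1.177e+04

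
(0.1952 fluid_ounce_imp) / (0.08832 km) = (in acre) 1.552e-11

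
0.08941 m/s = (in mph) 0.2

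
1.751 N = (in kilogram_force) 0.1786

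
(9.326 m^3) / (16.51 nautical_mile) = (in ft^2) 0.003283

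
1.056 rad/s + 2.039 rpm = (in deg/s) 72.74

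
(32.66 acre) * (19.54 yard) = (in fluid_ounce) 7.985e+10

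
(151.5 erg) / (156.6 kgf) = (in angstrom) 98.65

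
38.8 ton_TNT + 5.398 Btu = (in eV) 1.013e+30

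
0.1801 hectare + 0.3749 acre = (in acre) 0.8199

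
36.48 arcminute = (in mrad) 10.61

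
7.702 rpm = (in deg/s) 46.21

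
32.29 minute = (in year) 6.143e-05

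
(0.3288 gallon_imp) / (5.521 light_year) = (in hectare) 2.862e-24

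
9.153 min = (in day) 0.006356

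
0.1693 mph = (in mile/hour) 0.1693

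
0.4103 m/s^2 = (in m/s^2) 0.4103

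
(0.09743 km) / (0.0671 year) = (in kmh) 0.0001658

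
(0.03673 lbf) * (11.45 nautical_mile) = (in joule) 3465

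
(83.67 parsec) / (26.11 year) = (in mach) 9.209e+06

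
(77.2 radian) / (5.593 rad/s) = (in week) 2.282e-05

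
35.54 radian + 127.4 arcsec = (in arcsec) 7.331e+06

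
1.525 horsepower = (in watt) 1137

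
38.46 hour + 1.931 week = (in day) 15.12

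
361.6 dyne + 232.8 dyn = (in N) 0.005944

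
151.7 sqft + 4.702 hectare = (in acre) 11.62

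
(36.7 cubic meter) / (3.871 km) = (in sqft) 0.102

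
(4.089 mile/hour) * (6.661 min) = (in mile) 0.4539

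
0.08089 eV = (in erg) 1.296e-13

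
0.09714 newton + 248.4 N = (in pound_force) 55.86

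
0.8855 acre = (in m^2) 3583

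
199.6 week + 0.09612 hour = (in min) 2.012e+06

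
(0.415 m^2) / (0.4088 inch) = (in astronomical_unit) 2.672e-10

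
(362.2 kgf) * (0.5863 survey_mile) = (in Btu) 3177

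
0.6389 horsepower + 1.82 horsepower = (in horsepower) 2.459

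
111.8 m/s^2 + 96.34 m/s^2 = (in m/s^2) 208.1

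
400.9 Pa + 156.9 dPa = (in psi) 0.06042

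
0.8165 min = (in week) 8.1e-05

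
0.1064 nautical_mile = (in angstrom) 1.971e+12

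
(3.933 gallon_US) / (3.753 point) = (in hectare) 0.001124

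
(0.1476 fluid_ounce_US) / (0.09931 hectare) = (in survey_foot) 1.442e-08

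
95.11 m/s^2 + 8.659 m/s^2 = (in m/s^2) 103.8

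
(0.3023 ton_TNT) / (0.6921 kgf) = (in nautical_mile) 1.006e+05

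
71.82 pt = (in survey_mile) 1.574e-05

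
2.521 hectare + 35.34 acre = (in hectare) 16.82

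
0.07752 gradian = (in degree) 0.06977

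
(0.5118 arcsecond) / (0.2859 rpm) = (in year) 2.628e-12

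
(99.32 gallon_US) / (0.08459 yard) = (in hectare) 0.0004861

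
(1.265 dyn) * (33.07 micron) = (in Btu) 3.965e-13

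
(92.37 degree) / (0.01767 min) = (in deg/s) 87.13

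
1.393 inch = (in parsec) 1.147e-18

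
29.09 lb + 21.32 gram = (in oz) 466.2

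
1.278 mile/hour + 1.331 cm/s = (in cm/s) 58.46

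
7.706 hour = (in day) 0.3211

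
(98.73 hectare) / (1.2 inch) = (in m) 3.239e+07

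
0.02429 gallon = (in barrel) 0.0005783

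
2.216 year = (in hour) 1.941e+04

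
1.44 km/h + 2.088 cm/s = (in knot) 0.8181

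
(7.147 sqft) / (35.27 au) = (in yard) 1.376e-13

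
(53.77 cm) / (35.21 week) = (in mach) 7.416e-11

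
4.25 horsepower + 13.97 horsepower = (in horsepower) 18.22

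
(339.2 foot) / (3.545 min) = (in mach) 0.001428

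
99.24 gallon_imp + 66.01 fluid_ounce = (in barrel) 2.85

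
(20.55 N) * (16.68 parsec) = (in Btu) 1.002e+16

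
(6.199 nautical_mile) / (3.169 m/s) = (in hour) 1.006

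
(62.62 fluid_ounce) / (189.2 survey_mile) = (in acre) 1.503e-12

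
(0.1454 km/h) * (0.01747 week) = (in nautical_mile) 0.2304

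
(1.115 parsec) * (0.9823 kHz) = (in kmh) 1.217e+20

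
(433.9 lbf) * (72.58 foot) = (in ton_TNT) 1.021e-05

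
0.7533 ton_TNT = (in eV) 1.967e+28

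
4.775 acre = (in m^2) 1.932e+04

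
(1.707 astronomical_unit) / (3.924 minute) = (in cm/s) 1.085e+11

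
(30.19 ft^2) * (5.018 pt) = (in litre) 4.965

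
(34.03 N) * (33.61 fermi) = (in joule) 1.144e-12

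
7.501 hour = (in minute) 450.1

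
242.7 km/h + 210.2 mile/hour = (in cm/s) 1.614e+04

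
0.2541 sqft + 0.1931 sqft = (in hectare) 4.155e-06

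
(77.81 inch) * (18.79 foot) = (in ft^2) 121.8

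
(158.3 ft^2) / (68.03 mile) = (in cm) 0.01343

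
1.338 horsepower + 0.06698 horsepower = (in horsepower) 1.405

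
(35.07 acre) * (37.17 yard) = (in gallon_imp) 1.061e+09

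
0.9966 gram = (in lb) 0.002197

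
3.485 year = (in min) 1.832e+06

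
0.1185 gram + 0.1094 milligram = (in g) 0.1186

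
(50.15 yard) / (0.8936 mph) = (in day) 0.001329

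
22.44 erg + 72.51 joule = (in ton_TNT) 1.733e-08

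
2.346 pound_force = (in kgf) 1.064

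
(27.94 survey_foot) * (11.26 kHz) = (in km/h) 3.452e+05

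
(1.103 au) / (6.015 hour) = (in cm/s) 7.62e+08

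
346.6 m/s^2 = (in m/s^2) 346.6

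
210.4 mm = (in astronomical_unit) 1.406e-12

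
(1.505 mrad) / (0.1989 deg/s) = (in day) 5.018e-06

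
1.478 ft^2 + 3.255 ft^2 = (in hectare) 4.397e-05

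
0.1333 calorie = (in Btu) 0.0005286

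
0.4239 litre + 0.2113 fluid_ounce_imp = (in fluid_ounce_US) 14.54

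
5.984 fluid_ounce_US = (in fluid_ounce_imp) 6.228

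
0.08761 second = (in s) 0.08761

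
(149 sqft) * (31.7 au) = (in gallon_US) 1.734e+16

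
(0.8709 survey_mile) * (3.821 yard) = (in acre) 1.21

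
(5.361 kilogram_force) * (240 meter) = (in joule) 1.262e+04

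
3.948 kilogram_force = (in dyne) 3.872e+06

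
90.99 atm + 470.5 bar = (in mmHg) 4.221e+05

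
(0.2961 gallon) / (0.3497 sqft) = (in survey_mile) 2.144e-05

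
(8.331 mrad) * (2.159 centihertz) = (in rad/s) 0.0001799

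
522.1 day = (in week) 74.59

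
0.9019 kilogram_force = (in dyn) 8.845e+05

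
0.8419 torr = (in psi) 0.01628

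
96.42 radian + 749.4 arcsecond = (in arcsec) 1.989e+07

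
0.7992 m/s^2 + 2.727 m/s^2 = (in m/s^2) 3.526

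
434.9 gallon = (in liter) 1646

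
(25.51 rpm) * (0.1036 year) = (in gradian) 5.556e+08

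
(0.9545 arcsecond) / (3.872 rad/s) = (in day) 1.383e-11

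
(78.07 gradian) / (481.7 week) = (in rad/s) 4.209e-09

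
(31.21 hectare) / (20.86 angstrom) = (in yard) 1.636e+14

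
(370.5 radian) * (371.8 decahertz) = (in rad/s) 1.378e+06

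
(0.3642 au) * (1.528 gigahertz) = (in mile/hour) 1.862e+20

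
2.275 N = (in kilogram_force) 0.232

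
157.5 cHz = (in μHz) 1.575e+06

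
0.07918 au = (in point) 3.358e+13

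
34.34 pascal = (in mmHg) 0.2576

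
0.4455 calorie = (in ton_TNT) 4.455e-10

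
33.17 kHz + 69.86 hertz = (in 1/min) 1.994e+06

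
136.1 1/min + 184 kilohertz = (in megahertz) 0.184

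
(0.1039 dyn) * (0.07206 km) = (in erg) 748.7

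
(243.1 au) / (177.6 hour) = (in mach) 1.671e+05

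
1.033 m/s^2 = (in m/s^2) 1.033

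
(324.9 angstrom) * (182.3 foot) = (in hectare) 1.805e-10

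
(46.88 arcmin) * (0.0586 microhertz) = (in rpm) 7.631e-09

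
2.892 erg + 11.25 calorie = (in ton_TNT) 1.125e-08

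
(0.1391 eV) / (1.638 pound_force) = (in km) 3.059e-24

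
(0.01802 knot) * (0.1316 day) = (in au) 7.046e-10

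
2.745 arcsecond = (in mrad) 0.01331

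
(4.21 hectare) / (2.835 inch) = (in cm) 5.846e+07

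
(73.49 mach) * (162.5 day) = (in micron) 3.513e+17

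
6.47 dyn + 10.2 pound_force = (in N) 45.37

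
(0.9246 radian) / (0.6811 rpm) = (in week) 2.143e-05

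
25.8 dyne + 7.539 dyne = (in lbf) 7.495e-05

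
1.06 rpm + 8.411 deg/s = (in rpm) 2.462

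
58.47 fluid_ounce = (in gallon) 0.4568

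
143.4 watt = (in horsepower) 0.1923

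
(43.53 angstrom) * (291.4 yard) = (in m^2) 1.16e-06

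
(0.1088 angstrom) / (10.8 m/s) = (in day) 1.166e-17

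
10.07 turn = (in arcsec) 1.305e+07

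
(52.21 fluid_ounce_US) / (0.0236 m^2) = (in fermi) 6.543e+13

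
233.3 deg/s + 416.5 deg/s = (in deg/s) 649.8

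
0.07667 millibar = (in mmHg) 0.05751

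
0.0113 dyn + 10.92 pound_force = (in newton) 48.57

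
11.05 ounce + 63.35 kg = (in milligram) 6.366e+07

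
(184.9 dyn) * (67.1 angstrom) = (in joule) 1.241e-11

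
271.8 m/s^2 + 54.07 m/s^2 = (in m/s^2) 325.9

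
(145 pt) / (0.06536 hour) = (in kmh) 0.0007826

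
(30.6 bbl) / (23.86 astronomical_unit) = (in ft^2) 1.467e-11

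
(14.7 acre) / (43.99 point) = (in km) 3833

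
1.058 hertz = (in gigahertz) 1.058e-09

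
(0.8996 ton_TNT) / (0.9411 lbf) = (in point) 2.549e+12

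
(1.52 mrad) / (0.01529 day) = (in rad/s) 1.151e-06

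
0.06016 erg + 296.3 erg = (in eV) 1.85e+14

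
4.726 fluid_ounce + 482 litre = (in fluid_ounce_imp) 1.697e+04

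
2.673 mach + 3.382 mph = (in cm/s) 9.117e+04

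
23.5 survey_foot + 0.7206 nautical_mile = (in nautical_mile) 0.7245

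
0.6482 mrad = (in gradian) 0.04127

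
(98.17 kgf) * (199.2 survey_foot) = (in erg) 5.845e+11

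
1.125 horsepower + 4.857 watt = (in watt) 843.8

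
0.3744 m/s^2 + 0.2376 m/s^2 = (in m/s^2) 0.612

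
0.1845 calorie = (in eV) 4.818e+18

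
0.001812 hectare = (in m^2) 18.12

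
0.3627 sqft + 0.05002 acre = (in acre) 0.05003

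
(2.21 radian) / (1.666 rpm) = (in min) 0.2111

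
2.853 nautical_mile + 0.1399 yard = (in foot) 1.734e+04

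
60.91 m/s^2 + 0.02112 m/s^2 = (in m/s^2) 60.93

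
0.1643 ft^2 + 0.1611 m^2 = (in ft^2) 1.898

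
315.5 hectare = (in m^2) 3.155e+06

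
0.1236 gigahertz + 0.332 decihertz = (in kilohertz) 1.236e+05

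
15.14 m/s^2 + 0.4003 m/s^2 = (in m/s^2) 15.54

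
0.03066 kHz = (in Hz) 30.66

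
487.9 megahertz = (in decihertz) 4.879e+09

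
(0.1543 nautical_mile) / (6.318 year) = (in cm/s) 0.0001434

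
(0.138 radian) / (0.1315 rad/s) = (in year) 3.328e-08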